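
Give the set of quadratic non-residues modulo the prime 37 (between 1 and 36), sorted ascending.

Square k = 1,…,18 (k and 37−k give the same square):
1²=1, 2²=4, 3²=9, 4²=16, 5²=25, 6²=36, 7²≡12, 8²≡27, 9²≡7, 10²≡26, 11²≡10, 12²≡33, 13²≡21, 14²≡11, 15²≡3, 16²≡34, 17²≡30, 18²≡28 (mod 37).
The residues are {1, 3, 4, 7, 9, 10, 11, 12, 16, 21, 25, 26, 27, 28, 30, 33, 34, 36}; the non-residues are the remaining 18 nonzero classes.

2,5,6,8,13,14,15,17,18,19,20,22,23,24,29,31,32,35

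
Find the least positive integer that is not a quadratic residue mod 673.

(2/673) = +1, so 2 is a residue.
(3/673) = +1, so 3 is a residue.
(4/673) = +1, so 4 is a residue.
(5/673) = −1, so 5 is the smallest positive non-residue mod 673.

5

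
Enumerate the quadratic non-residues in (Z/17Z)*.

3,5,6,7,10,11,12,14

Square k = 1,…,8 (k and 17−k give the same square):
1²=1, 2²=4, 3²=9, 4²=16, 5²≡8, 6²≡2, 7²≡15, 8²≡13 (mod 17).
The residues are {1, 2, 4, 8, 9, 13, 15, 16}; the non-residues are the remaining 8 nonzero classes.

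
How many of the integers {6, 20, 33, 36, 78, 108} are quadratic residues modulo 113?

1

(6/113) = -1 → non-residue.
(20/113) = -1 → non-residue.
(33/113) = -1 → non-residue.
(36/113) = +1 → QR.
(78/113) = -1 → non-residue.
(108/113) = -1 → non-residue.
Total quadratic residues among the 6: 1.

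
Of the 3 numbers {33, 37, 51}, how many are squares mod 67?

2

(33/67) = +1 → QR.
(37/67) = +1 → QR.
(51/67) = -1 → non-residue.
Total quadratic residues among the 3: 2.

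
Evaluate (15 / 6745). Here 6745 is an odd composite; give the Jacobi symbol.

0

Reciprocity: 15 ≡ 3 and 6745 ≡ 1 (mod 4), so (15/6745) = +(6745/15).
Reduce top mod 15: now compute (10/15).
Pull out 2: since 15 ≡ 7 (mod 8), (2/15) = +1.
Reciprocity: 5 ≡ 1 and 15 ≡ 3 (mod 4), so (5/15) = +(15/5).
Reduce top mod 5: now compute (0/5).
Top reduces to 0: gcd > 1, so the symbol is 0.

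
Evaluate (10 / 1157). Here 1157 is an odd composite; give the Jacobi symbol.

Pull out 2: since 1157 ≡ 5 (mod 8), (2/1157) = -1.
Reciprocity: 5 ≡ 1 and 1157 ≡ 1 (mod 4), so (5/1157) = +(1157/5).
Reduce top mod 5: now compute (2/5).
Pull out 2: since 5 ≡ 5 (mod 8), (2/5) = -1.
Reached (1/5) = 1. Collecting the sign flips along the way, the symbol is +1.

1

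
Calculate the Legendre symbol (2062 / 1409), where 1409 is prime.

First reduce: 2062 ≡ 653 (mod 1409).
Reciprocity: 653 ≡ 1 and 1409 ≡ 1 (mod 4), so (653/1409) = +(1409/653).
Reduce top mod 653: now compute (103/653).
Reciprocity: 103 ≡ 3 and 653 ≡ 1 (mod 4), so (103/653) = +(653/103).
Reduce top mod 103: now compute (35/103).
Reciprocity: 35 ≡ 3 and 103 ≡ 3 (mod 4), so (35/103) = −(103/35).
Reduce top mod 35: now compute (33/35).
Reciprocity: 33 ≡ 1 and 35 ≡ 3 (mod 4), so (33/35) = +(35/33).
Reduce top mod 33: now compute (2/33).
Pull out 2: since 33 ≡ 1 (mod 8), (2/33) = +1.
Reached (1/33) = 1. Collecting the sign flips along the way, the symbol is -1.

-1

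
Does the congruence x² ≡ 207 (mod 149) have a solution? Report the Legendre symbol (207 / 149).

First reduce: 207 ≡ 58 (mod 149).
Pull out 2: since 149 ≡ 5 (mod 8), (2/149) = -1.
Reciprocity: 29 ≡ 1 and 149 ≡ 1 (mod 4), so (29/149) = +(149/29).
Reduce top mod 29: now compute (4/29).
Pull out 2^2: since 29 ≡ 5 (mod 8), (2/29) = -1, so (2/29)^2 = +1.
Reached (1/29) = 1. Collecting the sign flips along the way, the symbol is -1.

-1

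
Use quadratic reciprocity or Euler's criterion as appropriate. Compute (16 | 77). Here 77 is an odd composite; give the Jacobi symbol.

Pull out 2^4: since 77 ≡ 5 (mod 8), (2/77) = -1, so (2/77)^4 = +1.
Reached (1/77) = 1. Collecting the sign flips along the way, the symbol is +1.

1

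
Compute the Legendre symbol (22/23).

Pull out 2: since 23 ≡ 7 (mod 8), (2/23) = +1.
Reciprocity: 11 ≡ 3 and 23 ≡ 3 (mod 4), so (11/23) = −(23/11).
Reduce top mod 11: now compute (1/11).
Reached (1/11) = 1. Collecting the sign flips along the way, the symbol is -1.

-1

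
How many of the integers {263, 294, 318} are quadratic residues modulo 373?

1

(263/373) = -1 → non-residue.
(294/373) = -1 → non-residue.
(318/373) = +1 → QR.
Total quadratic residues among the 3: 1.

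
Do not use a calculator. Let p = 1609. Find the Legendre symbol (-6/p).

1

First reduce: -6 ≡ 1603 (mod 1609).
Reciprocity: 1603 ≡ 3 and 1609 ≡ 1 (mod 4), so (1603/1609) = +(1609/1603).
Reduce top mod 1603: now compute (6/1603).
Pull out 2: since 1603 ≡ 3 (mod 8), (2/1603) = -1.
Reciprocity: 3 ≡ 3 and 1603 ≡ 3 (mod 4), so (3/1603) = −(1603/3).
Reduce top mod 3: now compute (1/3).
Reached (1/3) = 1. Collecting the sign flips along the way, the symbol is +1.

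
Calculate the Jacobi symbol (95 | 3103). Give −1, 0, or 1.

1

Reciprocity: 95 ≡ 3 and 3103 ≡ 3 (mod 4), so (95/3103) = −(3103/95).
Reduce top mod 95: now compute (63/95).
Reciprocity: 63 ≡ 3 and 95 ≡ 3 (mod 4), so (63/95) = −(95/63).
Reduce top mod 63: now compute (32/63).
Pull out 2^5: since 63 ≡ 7 (mod 8), (2/63) = +1, so (2/63)^5 = +1.
Reached (1/63) = 1. Collecting the sign flips along the way, the symbol is +1.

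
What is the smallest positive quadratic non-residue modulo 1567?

3

(2/1567) = +1, so 2 is a residue.
(3/1567) = −1, so 3 is the smallest positive non-residue mod 1567.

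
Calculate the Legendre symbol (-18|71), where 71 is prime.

First reduce: -18 ≡ 53 (mod 71).
Reciprocity: 53 ≡ 1 and 71 ≡ 3 (mod 4), so (53/71) = +(71/53).
Reduce top mod 53: now compute (18/53).
Pull out 2: since 53 ≡ 5 (mod 8), (2/53) = -1.
Reciprocity: 9 ≡ 1 and 53 ≡ 1 (mod 4), so (9/53) = +(53/9).
Reduce top mod 9: now compute (8/9).
Pull out 2^3: since 9 ≡ 1 (mod 8), (2/9) = +1, so (2/9)^3 = +1.
Reached (1/9) = 1. Collecting the sign flips along the way, the symbol is -1.

-1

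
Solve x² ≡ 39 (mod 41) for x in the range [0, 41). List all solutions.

41 ≡ 1 (mod 4), so we find a root by search.
Trying successive values, 11² = 121 ≡ 39 (mod 41). The other root is 41 − 11 = 30.

11, 30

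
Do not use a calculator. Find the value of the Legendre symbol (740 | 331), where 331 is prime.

First reduce: 740 ≡ 78 (mod 331).
Pull out 2: since 331 ≡ 3 (mod 8), (2/331) = -1.
Reciprocity: 39 ≡ 3 and 331 ≡ 3 (mod 4), so (39/331) = −(331/39).
Reduce top mod 39: now compute (19/39).
Reciprocity: 19 ≡ 3 and 39 ≡ 3 (mod 4), so (19/39) = −(39/19).
Reduce top mod 19: now compute (1/19).
Reached (1/19) = 1. Collecting the sign flips along the way, the symbol is -1.

-1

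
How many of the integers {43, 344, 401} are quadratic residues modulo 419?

2

(43/419) = +1 → QR.
(344/419) = -1 → non-residue.
(401/419) = +1 → QR.
Total quadratic residues among the 3: 2.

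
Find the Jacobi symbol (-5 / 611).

First reduce: -5 ≡ 606 (mod 611).
Pull out 2: since 611 ≡ 3 (mod 8), (2/611) = -1.
Reciprocity: 303 ≡ 3 and 611 ≡ 3 (mod 4), so (303/611) = −(611/303).
Reduce top mod 303: now compute (5/303).
Reciprocity: 5 ≡ 1 and 303 ≡ 3 (mod 4), so (5/303) = +(303/5).
Reduce top mod 5: now compute (3/5).
Reciprocity: 3 ≡ 3 and 5 ≡ 1 (mod 4), so (3/5) = +(5/3).
Reduce top mod 3: now compute (2/3).
Pull out 2: since 3 ≡ 3 (mod 8), (2/3) = -1.
Reached (1/3) = 1. Collecting the sign flips along the way, the symbol is -1.

-1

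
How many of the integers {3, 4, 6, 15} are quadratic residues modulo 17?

2

(3/17) = -1 → non-residue.
(4/17) = +1 → QR.
(6/17) = -1 → non-residue.
(15/17) = +1 → QR.
Total quadratic residues among the 4: 2.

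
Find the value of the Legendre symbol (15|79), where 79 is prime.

-1

Reciprocity: 15 ≡ 3 and 79 ≡ 3 (mod 4), so (15/79) = −(79/15).
Reduce top mod 15: now compute (4/15).
Pull out 2^2: since 15 ≡ 7 (mod 8), (2/15) = +1, so (2/15)^2 = +1.
Reached (1/15) = 1. Collecting the sign flips along the way, the symbol is -1.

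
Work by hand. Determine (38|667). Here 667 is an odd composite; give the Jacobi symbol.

Pull out 2: since 667 ≡ 3 (mod 8), (2/667) = -1.
Reciprocity: 19 ≡ 3 and 667 ≡ 3 (mod 4), so (19/667) = −(667/19).
Reduce top mod 19: now compute (2/19).
Pull out 2: since 19 ≡ 3 (mod 8), (2/19) = -1.
Reached (1/19) = 1. Collecting the sign flips along the way, the symbol is -1.

-1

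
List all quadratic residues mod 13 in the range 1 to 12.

Square k = 1,…,6 (k and 13−k give the same square):
1²=1, 2²=4, 3²=9, 4²≡3, 5²≡12, 6²≡10 (mod 13).
So the quadratic residues mod 13 are {1, 3, 4, 9, 10, 12}.

1 3 4 9 10 12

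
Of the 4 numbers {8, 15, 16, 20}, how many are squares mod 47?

(8/47) = +1 → QR.
(15/47) = -1 → non-residue.
(16/47) = +1 → QR.
(20/47) = -1 → non-residue.
Total quadratic residues among the 4: 2.

2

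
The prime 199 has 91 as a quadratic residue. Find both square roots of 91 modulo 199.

Since 199 ≡ 3 (mod 4), a square root of 91 is 91^((199+1)/4) = 91^50 mod 199.
Repeated squaring: 91^2≡122, 91^4≡158, 91^8≡89, 91^16≡160, 91^32≡128 (mod 199).
91^50 = 91^(32+16+2) ≡ 115 (mod 199).
Check: 115² = 13225 ≡ 91 (mod 199). The two roots are 84 and 115.

84, 115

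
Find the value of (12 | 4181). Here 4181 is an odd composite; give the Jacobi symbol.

-1

Pull out 2^2: since 4181 ≡ 5 (mod 8), (2/4181) = -1, so (2/4181)^2 = +1.
Reciprocity: 3 ≡ 3 and 4181 ≡ 1 (mod 4), so (3/4181) = +(4181/3).
Reduce top mod 3: now compute (2/3).
Pull out 2: since 3 ≡ 3 (mod 8), (2/3) = -1.
Reached (1/3) = 1. Collecting the sign flips along the way, the symbol is -1.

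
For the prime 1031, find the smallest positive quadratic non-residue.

7

(2/1031) = +1, so 2 is a residue.
(3/1031) = +1, so 3 is a residue.
(4/1031) = +1, so 4 is a residue.
(5/1031) = +1, so 5 is a residue.
(6/1031) = +1, so 6 is a residue.
(7/1031) = −1, so 7 is the smallest positive non-residue mod 1031.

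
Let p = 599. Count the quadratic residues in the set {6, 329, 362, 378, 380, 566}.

4

(6/599) = +1 → QR.
(329/599) = -1 → non-residue.
(362/599) = +1 → QR.
(378/599) = -1 → non-residue.
(380/599) = +1 → QR.
(566/599) = +1 → QR.
Total quadratic residues among the 6: 4.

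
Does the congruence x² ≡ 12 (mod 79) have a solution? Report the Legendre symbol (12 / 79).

-1

Euler's criterion: (12/79) ≡ 12^39 (mod 79).
12^2 ≡ 65 (mod 79)
12^4 ≡ 38 (mod 79)
12^8 ≡ 22 (mod 79)
12^16 ≡ 10 (mod 79)
12^32 ≡ 21 (mod 79)
12^39 = 12^(32+4+2+1) ≡ 78 (mod 79).
Result is 78 ≡ −1, so (12/79) = −1.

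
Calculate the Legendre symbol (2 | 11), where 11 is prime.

-1

Pull out 2: since 11 ≡ 3 (mod 8), (2/11) = -1.
Reached (1/11) = 1. Collecting the sign flips along the way, the symbol is -1.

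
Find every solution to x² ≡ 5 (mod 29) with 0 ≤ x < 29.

11, 18

29 ≡ 1 (mod 4), so we find a root by search.
Trying successive values, 11² = 121 ≡ 5 (mod 29). The other root is 29 − 11 = 18.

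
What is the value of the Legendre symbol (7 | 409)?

Euler's criterion: (7/409) ≡ 7^204 (mod 409).
7^2 ≡ 49 (mod 409)
7^4 ≡ 356 (mod 409)
7^8 ≡ 355 (mod 409)
7^16 ≡ 53 (mod 409)
7^32 ≡ 355 (mod 409)
7^64 ≡ 53 (mod 409)
7^128 ≡ 355 (mod 409)
7^204 = 7^(128+64+8+4) ≡ 408 (mod 409).
Result is 408 ≡ −1, so (7/409) = −1.

-1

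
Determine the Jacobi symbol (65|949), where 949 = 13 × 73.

0

Reciprocity: 65 ≡ 1 and 949 ≡ 1 (mod 4), so (65/949) = +(949/65).
Reduce top mod 65: now compute (39/65).
Reciprocity: 39 ≡ 3 and 65 ≡ 1 (mod 4), so (39/65) = +(65/39).
Reduce top mod 39: now compute (26/39).
Pull out 2: since 39 ≡ 7 (mod 8), (2/39) = +1.
Reciprocity: 13 ≡ 1 and 39 ≡ 3 (mod 4), so (13/39) = +(39/13).
Reduce top mod 13: now compute (0/13).
Top reduces to 0: gcd > 1, so the symbol is 0.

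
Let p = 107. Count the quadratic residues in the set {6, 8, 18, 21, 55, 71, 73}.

(6/107) = -1 → non-residue.
(8/107) = -1 → non-residue.
(18/107) = -1 → non-residue.
(21/107) = -1 → non-residue.
(55/107) = -1 → non-residue.
(71/107) = -1 → non-residue.
(73/107) = -1 → non-residue.
Total quadratic residues among the 7: 0.

0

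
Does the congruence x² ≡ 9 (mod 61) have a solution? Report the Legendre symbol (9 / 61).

1

Euler's criterion: (9/61) ≡ 9^30 (mod 61).
9^2 ≡ 20 (mod 61)
9^4 ≡ 34 (mod 61)
9^8 ≡ 58 (mod 61)
9^16 ≡ 9 (mod 61)
9^30 = 9^(16+8+4+2) ≡ 1 (mod 61).
Result is 1, so (9/61) = 1.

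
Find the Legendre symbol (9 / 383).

Reciprocity: 9 ≡ 1 and 383 ≡ 3 (mod 4), so (9/383) = +(383/9).
Reduce top mod 9: now compute (5/9).
Reciprocity: 5 ≡ 1 and 9 ≡ 1 (mod 4), so (5/9) = +(9/5).
Reduce top mod 5: now compute (4/5).
Pull out 2^2: since 5 ≡ 5 (mod 8), (2/5) = -1, so (2/5)^2 = +1.
Reached (1/5) = 1. Collecting the sign flips along the way, the symbol is +1.

1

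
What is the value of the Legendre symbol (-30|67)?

1

Euler's criterion: (-30/67) ≡ 37^33 (mod 67).
37^2 ≡ 29 (mod 67)
37^4 ≡ 37 (mod 67)
37^8 ≡ 29 (mod 67)
37^16 ≡ 37 (mod 67)
37^32 ≡ 29 (mod 67)
37^33 = 37^(32+1) ≡ 1 (mod 67).
Result is 1, so (-30/67) = 1.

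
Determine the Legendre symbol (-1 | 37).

1

Euler's criterion: (-1/37) ≡ 36^18 (mod 37).
36^2 ≡ 1 (mod 37)
36^4 ≡ 1 (mod 37)
36^8 ≡ 1 (mod 37)
36^16 ≡ 1 (mod 37)
36^18 = 36^(16+2) ≡ 1 (mod 37).
Result is 1, so (-1/37) = 1.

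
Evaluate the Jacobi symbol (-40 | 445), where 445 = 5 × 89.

0

First reduce: -40 ≡ 405 (mod 445).
Reciprocity: 405 ≡ 1 and 445 ≡ 1 (mod 4), so (405/445) = +(445/405).
Reduce top mod 405: now compute (40/405).
Pull out 2^3: since 405 ≡ 5 (mod 8), (2/405) = -1, so (2/405)^3 = -1.
Reciprocity: 5 ≡ 1 and 405 ≡ 1 (mod 4), so (5/405) = +(405/5).
Reduce top mod 5: now compute (0/5).
Top reduces to 0: gcd > 1, so the symbol is 0.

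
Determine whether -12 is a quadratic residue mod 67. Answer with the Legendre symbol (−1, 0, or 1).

1

Euler's criterion: (-12/67) ≡ 55^33 (mod 67).
55^2 ≡ 10 (mod 67)
55^4 ≡ 33 (mod 67)
55^8 ≡ 17 (mod 67)
55^16 ≡ 21 (mod 67)
55^32 ≡ 39 (mod 67)
55^33 = 55^(32+1) ≡ 1 (mod 67).
Result is 1, so (-12/67) = 1.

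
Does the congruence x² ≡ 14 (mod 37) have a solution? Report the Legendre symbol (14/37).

Euler's criterion: (14/37) ≡ 14^18 (mod 37).
14^2 ≡ 11 (mod 37)
14^4 ≡ 10 (mod 37)
14^8 ≡ 26 (mod 37)
14^16 ≡ 10 (mod 37)
14^18 = 14^(16+2) ≡ 36 (mod 37).
Result is 36 ≡ −1, so (14/37) = −1.

-1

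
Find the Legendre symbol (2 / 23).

1

Pull out 2: since 23 ≡ 7 (mod 8), (2/23) = +1.
Reached (1/23) = 1. Collecting the sign flips along the way, the symbol is +1.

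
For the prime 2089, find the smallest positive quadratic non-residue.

(2/2089) = +1, so 2 is a residue.
(3/2089) = +1, so 3 is a residue.
(4/2089) = +1, so 4 is a residue.
(5/2089) = +1, so 5 is a residue.
(6/2089) = +1, so 6 is a residue.
(7/2089) = −1, so 7 is the smallest positive non-residue mod 2089.

7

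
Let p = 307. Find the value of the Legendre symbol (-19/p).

First reduce: -19 ≡ 288 (mod 307).
Pull out 2^5: since 307 ≡ 3 (mod 8), (2/307) = -1, so (2/307)^5 = -1.
Reciprocity: 9 ≡ 1 and 307 ≡ 3 (mod 4), so (9/307) = +(307/9).
Reduce top mod 9: now compute (1/9).
Reached (1/9) = 1. Collecting the sign flips along the way, the symbol is -1.

-1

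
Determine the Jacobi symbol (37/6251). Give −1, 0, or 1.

Reciprocity: 37 ≡ 1 and 6251 ≡ 3 (mod 4), so (37/6251) = +(6251/37).
Reduce top mod 37: now compute (35/37).
Reciprocity: 35 ≡ 3 and 37 ≡ 1 (mod 4), so (35/37) = +(37/35).
Reduce top mod 35: now compute (2/35).
Pull out 2: since 35 ≡ 3 (mod 8), (2/35) = -1.
Reached (1/35) = 1. Collecting the sign flips along the way, the symbol is -1.

-1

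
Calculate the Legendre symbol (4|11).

1

Pull out 2^2: since 11 ≡ 3 (mod 8), (2/11) = -1, so (2/11)^2 = +1.
Reached (1/11) = 1. Collecting the sign flips along the way, the symbol is +1.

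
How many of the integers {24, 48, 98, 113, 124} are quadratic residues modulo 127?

3

(24/127) = -1 → non-residue.
(48/127) = -1 → non-residue.
(98/127) = +1 → QR.
(113/127) = +1 → QR.
(124/127) = +1 → QR.
Total quadratic residues among the 5: 3.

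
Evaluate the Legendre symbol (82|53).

1

First reduce: 82 ≡ 29 (mod 53).
Reciprocity: 29 ≡ 1 and 53 ≡ 1 (mod 4), so (29/53) = +(53/29).
Reduce top mod 29: now compute (24/29).
Pull out 2^3: since 29 ≡ 5 (mod 8), (2/29) = -1, so (2/29)^3 = -1.
Reciprocity: 3 ≡ 3 and 29 ≡ 1 (mod 4), so (3/29) = +(29/3).
Reduce top mod 3: now compute (2/3).
Pull out 2: since 3 ≡ 3 (mod 8), (2/3) = -1.
Reached (1/3) = 1. Collecting the sign flips along the way, the symbol is +1.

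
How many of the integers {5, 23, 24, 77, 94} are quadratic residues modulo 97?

2

(5/97) = -1 → non-residue.
(23/97) = -1 → non-residue.
(24/97) = +1 → QR.
(77/97) = -1 → non-residue.
(94/97) = +1 → QR.
Total quadratic residues among the 5: 2.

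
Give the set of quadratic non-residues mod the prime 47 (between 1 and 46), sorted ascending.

Square k = 1,…,23 (k and 47−k give the same square):
1²=1, 2²=4, 3²=9, 4²=16, 5²=25, 6²=36, 7²≡2, 8²≡17, 9²≡34, 10²≡6, 11²≡27, 12²≡3, 13²≡28, 14²≡8, 15²≡37, 16²≡21, 17²≡7, 18²≡42, 19²≡32, 20²≡24, 21²≡18, 22²≡14, 23²≡12 (mod 47).
The residues are {1, 2, 3, 4, 6, 7, 8, 9, 12, 14, 16, 17, 18, 21, 24, 25, 27, 28, 32, 34, 36, 37, 42}; the non-residues are the remaining 23 nonzero classes.

5 10 11 13 15 19 20 22 23 26 29 30 31 33 35 38 39 40 41 43 44 45 46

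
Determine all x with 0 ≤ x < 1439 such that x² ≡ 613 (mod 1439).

Since 1439 ≡ 3 (mod 4), a square root of 613 is 613^((1439+1)/4) = 613^360 mod 1439.
Repeated squaring: 613^2≡190, 613^4≡125, 613^8≡1235, 613^16≡1324, 613^32≡274, 613^64≡248, 613^128≡1066, 613^256≡985 (mod 1439).
613^360 = 613^(256+64+32+8) ≡ 395 (mod 1439).
Check: 395² = 156025 ≡ 613 (mod 1439). The two roots are 395 and 1044.

395, 1044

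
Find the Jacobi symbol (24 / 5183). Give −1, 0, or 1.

1

Pull out 2^3: since 5183 ≡ 7 (mod 8), (2/5183) = +1, so (2/5183)^3 = +1.
Reciprocity: 3 ≡ 3 and 5183 ≡ 3 (mod 4), so (3/5183) = −(5183/3).
Reduce top mod 3: now compute (2/3).
Pull out 2: since 3 ≡ 3 (mod 8), (2/3) = -1.
Reached (1/3) = 1. Collecting the sign flips along the way, the symbol is +1.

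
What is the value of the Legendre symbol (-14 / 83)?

1

First reduce: -14 ≡ 69 (mod 83).
Reciprocity: 69 ≡ 1 and 83 ≡ 3 (mod 4), so (69/83) = +(83/69).
Reduce top mod 69: now compute (14/69).
Pull out 2: since 69 ≡ 5 (mod 8), (2/69) = -1.
Reciprocity: 7 ≡ 3 and 69 ≡ 1 (mod 4), so (7/69) = +(69/7).
Reduce top mod 7: now compute (6/7).
Pull out 2: since 7 ≡ 7 (mod 8), (2/7) = +1.
Reciprocity: 3 ≡ 3 and 7 ≡ 3 (mod 4), so (3/7) = −(7/3).
Reduce top mod 3: now compute (1/3).
Reached (1/3) = 1. Collecting the sign flips along the way, the symbol is +1.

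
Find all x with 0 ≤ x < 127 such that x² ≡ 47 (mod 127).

Since 127 ≡ 3 (mod 4), a square root of 47 is 47^((127+1)/4) = 47^32 mod 127.
Repeated squaring: 47^2≡50, 47^4≡87, 47^8≡76, 47^16≡61, 47^32≡38 (mod 127).
47^32 = 47^(32) ≡ 38 (mod 127).
Check: 38² = 1444 ≡ 47 (mod 127). The two roots are 38 and 89.

38, 89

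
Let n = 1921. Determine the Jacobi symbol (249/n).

Reciprocity: 249 ≡ 1 and 1921 ≡ 1 (mod 4), so (249/1921) = +(1921/249).
Reduce top mod 249: now compute (178/249).
Pull out 2: since 249 ≡ 1 (mod 8), (2/249) = +1.
Reciprocity: 89 ≡ 1 and 249 ≡ 1 (mod 4), so (89/249) = +(249/89).
Reduce top mod 89: now compute (71/89).
Reciprocity: 71 ≡ 3 and 89 ≡ 1 (mod 4), so (71/89) = +(89/71).
Reduce top mod 71: now compute (18/71).
Pull out 2: since 71 ≡ 7 (mod 8), (2/71) = +1.
Reciprocity: 9 ≡ 1 and 71 ≡ 3 (mod 4), so (9/71) = +(71/9).
Reduce top mod 9: now compute (8/9).
Pull out 2^3: since 9 ≡ 1 (mod 8), (2/9) = +1, so (2/9)^3 = +1.
Reached (1/9) = 1. Collecting the sign flips along the way, the symbol is +1.

1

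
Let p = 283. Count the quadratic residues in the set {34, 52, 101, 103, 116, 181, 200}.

6

(34/283) = +1 → QR.
(52/283) = +1 → QR.
(101/283) = +1 → QR.
(103/283) = +1 → QR.
(116/283) = +1 → QR.
(181/283) = +1 → QR.
(200/283) = -1 → non-residue.
Total quadratic residues among the 7: 6.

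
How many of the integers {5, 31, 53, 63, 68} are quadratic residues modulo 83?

(5/83) = -1 → non-residue.
(31/83) = +1 → QR.
(53/83) = -1 → non-residue.
(63/83) = +1 → QR.
(68/83) = +1 → QR.
Total quadratic residues among the 5: 3.

3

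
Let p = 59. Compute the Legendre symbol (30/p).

-1

Euler's criterion: (30/59) ≡ 30^29 (mod 59).
30^2 ≡ 15 (mod 59)
30^4 ≡ 48 (mod 59)
30^8 ≡ 3 (mod 59)
30^16 ≡ 9 (mod 59)
30^29 = 30^(16+8+4+1) ≡ 58 (mod 59).
Result is 58 ≡ −1, so (30/59) = −1.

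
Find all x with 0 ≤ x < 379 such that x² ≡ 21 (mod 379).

Since 379 ≡ 3 (mod 4), a square root of 21 is 21^((379+1)/4) = 21^95 mod 379.
Repeated squaring: 21^2≡62, 21^4≡54, 21^8≡263, 21^16≡191, 21^32≡97, 21^64≡313 (mod 379).
21^95 = 21^(64+16+8+4+2+1) ≡ 20 (mod 379).
Check: 20² = 400 ≡ 21 (mod 379). The two roots are 20 and 359.

20, 359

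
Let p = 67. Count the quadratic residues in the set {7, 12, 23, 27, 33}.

(7/67) = -1 → non-residue.
(12/67) = -1 → non-residue.
(23/67) = +1 → QR.
(27/67) = -1 → non-residue.
(33/67) = +1 → QR.
Total quadratic residues among the 5: 2.

2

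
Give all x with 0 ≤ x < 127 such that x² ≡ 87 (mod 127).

Since 127 ≡ 3 (mod 4), a square root of 87 is 87^((127+1)/4) = 87^32 mod 127.
Repeated squaring: 87^2≡76, 87^4≡61, 87^8≡38, 87^16≡47, 87^32≡50 (mod 127).
87^32 = 87^(32) ≡ 50 (mod 127).
Check: 50² = 2500 ≡ 87 (mod 127). The two roots are 50 and 77.

50, 77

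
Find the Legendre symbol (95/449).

Reciprocity: 95 ≡ 3 and 449 ≡ 1 (mod 4), so (95/449) = +(449/95).
Reduce top mod 95: now compute (69/95).
Reciprocity: 69 ≡ 1 and 95 ≡ 3 (mod 4), so (69/95) = +(95/69).
Reduce top mod 69: now compute (26/69).
Pull out 2: since 69 ≡ 5 (mod 8), (2/69) = -1.
Reciprocity: 13 ≡ 1 and 69 ≡ 1 (mod 4), so (13/69) = +(69/13).
Reduce top mod 13: now compute (4/13).
Pull out 2^2: since 13 ≡ 5 (mod 8), (2/13) = -1, so (2/13)^2 = +1.
Reached (1/13) = 1. Collecting the sign flips along the way, the symbol is -1.

-1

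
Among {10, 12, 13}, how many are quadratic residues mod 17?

1

(10/17) = -1 → non-residue.
(12/17) = -1 → non-residue.
(13/17) = +1 → QR.
Total quadratic residues among the 3: 1.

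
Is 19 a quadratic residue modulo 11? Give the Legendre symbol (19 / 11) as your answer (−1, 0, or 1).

First reduce: 19 ≡ 8 (mod 11).
Pull out 2^3: since 11 ≡ 3 (mod 8), (2/11) = -1, so (2/11)^3 = -1.
Reached (1/11) = 1. Collecting the sign flips along the way, the symbol is -1.

-1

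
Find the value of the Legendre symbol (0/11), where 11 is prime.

0

Top reduces to 0: gcd > 1, so the symbol is 0.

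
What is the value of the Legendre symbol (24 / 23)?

First reduce: 24 ≡ 1 (mod 23).
Reached (1/23) = 1. Collecting the sign flips along the way, the symbol is +1.

1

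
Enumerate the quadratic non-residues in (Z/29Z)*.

2,3,8,10,11,12,14,15,17,18,19,21,26,27

Square k = 1,…,14 (k and 29−k give the same square):
1²=1, 2²=4, 3²=9, 4²=16, 5²=25, 6²≡7, 7²≡20, 8²≡6, 9²≡23, 10²≡13, 11²≡5, 12²≡28, 13²≡24, 14²≡22 (mod 29).
The residues are {1, 4, 5, 6, 7, 9, 13, 16, 20, 22, 23, 24, 25, 28}; the non-residues are the remaining 14 nonzero classes.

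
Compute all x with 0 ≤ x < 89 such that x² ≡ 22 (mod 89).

17, 72

89 ≡ 1 (mod 4), so we find a root by search.
Trying successive values, 17² = 289 ≡ 22 (mod 89). The other root is 89 − 17 = 72.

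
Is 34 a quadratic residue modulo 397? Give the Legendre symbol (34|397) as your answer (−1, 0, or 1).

Pull out 2: since 397 ≡ 5 (mod 8), (2/397) = -1.
Reciprocity: 17 ≡ 1 and 397 ≡ 1 (mod 4), so (17/397) = +(397/17).
Reduce top mod 17: now compute (6/17).
Pull out 2: since 17 ≡ 1 (mod 8), (2/17) = +1.
Reciprocity: 3 ≡ 3 and 17 ≡ 1 (mod 4), so (3/17) = +(17/3).
Reduce top mod 3: now compute (2/3).
Pull out 2: since 3 ≡ 3 (mod 8), (2/3) = -1.
Reached (1/3) = 1. Collecting the sign flips along the way, the symbol is +1.

1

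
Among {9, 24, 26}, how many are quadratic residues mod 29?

2

(9/29) = +1 → QR.
(24/29) = +1 → QR.
(26/29) = -1 → non-residue.
Total quadratic residues among the 3: 2.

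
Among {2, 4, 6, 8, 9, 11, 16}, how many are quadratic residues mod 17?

5

(2/17) = +1 → QR.
(4/17) = +1 → QR.
(6/17) = -1 → non-residue.
(8/17) = +1 → QR.
(9/17) = +1 → QR.
(11/17) = -1 → non-residue.
(16/17) = +1 → QR.
Total quadratic residues among the 7: 5.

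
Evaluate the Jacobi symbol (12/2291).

Pull out 2^2: since 2291 ≡ 3 (mod 8), (2/2291) = -1, so (2/2291)^2 = +1.
Reciprocity: 3 ≡ 3 and 2291 ≡ 3 (mod 4), so (3/2291) = −(2291/3).
Reduce top mod 3: now compute (2/3).
Pull out 2: since 3 ≡ 3 (mod 8), (2/3) = -1.
Reached (1/3) = 1. Collecting the sign flips along the way, the symbol is +1.

1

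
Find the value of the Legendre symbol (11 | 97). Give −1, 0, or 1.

Euler's criterion: (11/97) ≡ 11^48 (mod 97).
11^2 ≡ 24 (mod 97)
11^4 ≡ 91 (mod 97)
11^8 ≡ 36 (mod 97)
11^16 ≡ 35 (mod 97)
11^32 ≡ 61 (mod 97)
11^48 = 11^(32+16) ≡ 1 (mod 97).
Result is 1, so (11/97) = 1.

1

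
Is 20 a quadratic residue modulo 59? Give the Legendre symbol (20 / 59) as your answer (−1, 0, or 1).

1

Pull out 2^2: since 59 ≡ 3 (mod 8), (2/59) = -1, so (2/59)^2 = +1.
Reciprocity: 5 ≡ 1 and 59 ≡ 3 (mod 4), so (5/59) = +(59/5).
Reduce top mod 5: now compute (4/5).
Pull out 2^2: since 5 ≡ 5 (mod 8), (2/5) = -1, so (2/5)^2 = +1.
Reached (1/5) = 1. Collecting the sign flips along the way, the symbol is +1.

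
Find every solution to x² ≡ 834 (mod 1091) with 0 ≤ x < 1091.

Since 1091 ≡ 3 (mod 4), a square root of 834 is 834^((1091+1)/4) = 834^273 mod 1091.
Repeated squaring: 834^2≡589, 834^4≡1074, 834^8≡289, 834^16≡605, 834^32≡540, 834^64≡303, 834^128≡165, 834^256≡1041 (mod 1091).
834^273 = 834^(256+16+1) ≡ 875 (mod 1091).
Check: 875² = 765625 ≡ 834 (mod 1091). The two roots are 216 and 875.

216, 875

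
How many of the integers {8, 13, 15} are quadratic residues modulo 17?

3

(8/17) = +1 → QR.
(13/17) = +1 → QR.
(15/17) = +1 → QR.
Total quadratic residues among the 3: 3.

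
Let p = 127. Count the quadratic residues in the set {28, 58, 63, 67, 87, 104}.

2

(28/127) = -1 → non-residue.
(58/127) = -1 → non-residue.
(63/127) = -1 → non-residue.
(67/127) = -1 → non-residue.
(87/127) = +1 → QR.
(104/127) = +1 → QR.
Total quadratic residues among the 6: 2.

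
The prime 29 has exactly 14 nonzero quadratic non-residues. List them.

2, 3, 8, 10, 11, 12, 14, 15, 17, 18, 19, 21, 26, 27

Square k = 1,…,14 (k and 29−k give the same square):
1²=1, 2²=4, 3²=9, 4²=16, 5²=25, 6²≡7, 7²≡20, 8²≡6, 9²≡23, 10²≡13, 11²≡5, 12²≡28, 13²≡24, 14²≡22 (mod 29).
The residues are {1, 4, 5, 6, 7, 9, 13, 16, 20, 22, 23, 24, 25, 28}; the non-residues are the remaining 14 nonzero classes.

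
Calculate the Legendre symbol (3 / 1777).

Reciprocity: 3 ≡ 3 and 1777 ≡ 1 (mod 4), so (3/1777) = +(1777/3).
Reduce top mod 3: now compute (1/3).
Reached (1/3) = 1. Collecting the sign flips along the way, the symbol is +1.

1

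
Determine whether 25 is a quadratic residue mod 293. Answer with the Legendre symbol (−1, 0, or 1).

1

Euler's criterion: (25/293) ≡ 25^146 (mod 293).
25^2 ≡ 39 (mod 293)
25^4 ≡ 56 (mod 293)
25^8 ≡ 206 (mod 293)
25^16 ≡ 244 (mod 293)
25^32 ≡ 57 (mod 293)
25^64 ≡ 26 (mod 293)
25^128 ≡ 90 (mod 293)
25^146 = 25^(128+16+2) ≡ 1 (mod 293).
Result is 1, so (25/293) = 1.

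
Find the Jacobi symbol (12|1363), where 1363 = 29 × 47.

-1

Pull out 2^2: since 1363 ≡ 3 (mod 8), (2/1363) = -1, so (2/1363)^2 = +1.
Reciprocity: 3 ≡ 3 and 1363 ≡ 3 (mod 4), so (3/1363) = −(1363/3).
Reduce top mod 3: now compute (1/3).
Reached (1/3) = 1. Collecting the sign flips along the way, the symbol is -1.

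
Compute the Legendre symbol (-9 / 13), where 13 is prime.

First reduce: -9 ≡ 4 (mod 13).
Pull out 2^2: since 13 ≡ 5 (mod 8), (2/13) = -1, so (2/13)^2 = +1.
Reached (1/13) = 1. Collecting the sign flips along the way, the symbol is +1.

1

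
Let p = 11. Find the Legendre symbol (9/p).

Reciprocity: 9 ≡ 1 and 11 ≡ 3 (mod 4), so (9/11) = +(11/9).
Reduce top mod 9: now compute (2/9).
Pull out 2: since 9 ≡ 1 (mod 8), (2/9) = +1.
Reached (1/9) = 1. Collecting the sign flips along the way, the symbol is +1.

1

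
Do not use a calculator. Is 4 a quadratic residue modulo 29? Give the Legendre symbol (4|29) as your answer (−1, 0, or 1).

1

Euler's criterion: (4/29) ≡ 4^14 (mod 29).
4^2 ≡ 16 (mod 29)
4^4 ≡ 24 (mod 29)
4^8 ≡ 25 (mod 29)
4^14 = 4^(8+4+2) ≡ 1 (mod 29).
Result is 1, so (4/29) = 1.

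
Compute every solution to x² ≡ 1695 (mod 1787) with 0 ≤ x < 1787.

Since 1787 ≡ 3 (mod 4), a square root of 1695 is 1695^((1787+1)/4) = 1695^447 mod 1787.
Repeated squaring: 1695^2≡1316, 1695^4≡253, 1695^8≡1464, 1695^16≡683, 1695^32≡82, 1695^64≡1363, 1695^128≡1076, 1695^256≡1587 (mod 1787).
1695^447 = 1695^(256+128+32+16+8+4+2+1) ≡ 1703 (mod 1787).
Check: 1703² = 2900209 ≡ 1695 (mod 1787). The two roots are 84 and 1703.

84, 1703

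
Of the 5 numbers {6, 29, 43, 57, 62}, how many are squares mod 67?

3

(6/67) = +1 → QR.
(29/67) = +1 → QR.
(43/67) = -1 → non-residue.
(57/67) = -1 → non-residue.
(62/67) = +1 → QR.
Total quadratic residues among the 5: 3.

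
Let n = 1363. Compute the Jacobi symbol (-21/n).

First reduce: -21 ≡ 1342 (mod 1363).
Pull out 2: since 1363 ≡ 3 (mod 8), (2/1363) = -1.
Reciprocity: 671 ≡ 3 and 1363 ≡ 3 (mod 4), so (671/1363) = −(1363/671).
Reduce top mod 671: now compute (21/671).
Reciprocity: 21 ≡ 1 and 671 ≡ 3 (mod 4), so (21/671) = +(671/21).
Reduce top mod 21: now compute (20/21).
Pull out 2^2: since 21 ≡ 5 (mod 8), (2/21) = -1, so (2/21)^2 = +1.
Reciprocity: 5 ≡ 1 and 21 ≡ 1 (mod 4), so (5/21) = +(21/5).
Reduce top mod 5: now compute (1/5).
Reached (1/5) = 1. Collecting the sign flips along the way, the symbol is +1.

1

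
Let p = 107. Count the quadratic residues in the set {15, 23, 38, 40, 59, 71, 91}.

(15/107) = -1 → non-residue.
(23/107) = +1 → QR.
(38/107) = -1 → non-residue.
(40/107) = +1 → QR.
(59/107) = -1 → non-residue.
(71/107) = -1 → non-residue.
(91/107) = -1 → non-residue.
Total quadratic residues among the 7: 2.

2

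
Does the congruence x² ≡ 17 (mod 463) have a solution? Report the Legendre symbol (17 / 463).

1

Reciprocity: 17 ≡ 1 and 463 ≡ 3 (mod 4), so (17/463) = +(463/17).
Reduce top mod 17: now compute (4/17).
Pull out 2^2: since 17 ≡ 1 (mod 8), (2/17) = +1, so (2/17)^2 = +1.
Reached (1/17) = 1. Collecting the sign flips along the way, the symbol is +1.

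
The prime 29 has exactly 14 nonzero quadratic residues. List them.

1 4 5 6 7 9 13 16 20 22 23 24 25 28

Square k = 1,…,14 (k and 29−k give the same square):
1²=1, 2²=4, 3²=9, 4²=16, 5²=25, 6²≡7, 7²≡20, 8²≡6, 9²≡23, 10²≡13, 11²≡5, 12²≡28, 13²≡24, 14²≡22 (mod 29).
So the quadratic residues mod 29 are {1, 4, 5, 6, 7, 9, 13, 16, 20, 22, 23, 24, 25, 28}.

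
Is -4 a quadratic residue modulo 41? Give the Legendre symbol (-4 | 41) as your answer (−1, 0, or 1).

First reduce: -4 ≡ 37 (mod 41).
Reciprocity: 37 ≡ 1 and 41 ≡ 1 (mod 4), so (37/41) = +(41/37).
Reduce top mod 37: now compute (4/37).
Pull out 2^2: since 37 ≡ 5 (mod 8), (2/37) = -1, so (2/37)^2 = +1.
Reached (1/37) = 1. Collecting the sign flips along the way, the symbol is +1.

1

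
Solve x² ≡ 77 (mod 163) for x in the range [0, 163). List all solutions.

27, 136

Since 163 ≡ 3 (mod 4), a square root of 77 is 77^((163+1)/4) = 77^41 mod 163.
Repeated squaring: 77^2≡61, 77^4≡135, 77^8≡132, 77^16≡146, 77^32≡126 (mod 163).
77^41 = 77^(32+8+1) ≡ 136 (mod 163).
Check: 136² = 18496 ≡ 77 (mod 163). The two roots are 27 and 136.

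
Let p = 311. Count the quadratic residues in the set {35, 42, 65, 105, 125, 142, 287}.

5

(35/311) = +1 → QR.
(42/311) = +1 → QR.
(65/311) = +1 → QR.
(105/311) = +1 → QR.
(125/311) = +1 → QR.
(142/311) = -1 → non-residue.
(287/311) = -1 → non-residue.
Total quadratic residues among the 7: 5.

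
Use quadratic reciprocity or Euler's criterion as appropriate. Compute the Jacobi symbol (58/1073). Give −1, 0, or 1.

Pull out 2: since 1073 ≡ 1 (mod 8), (2/1073) = +1.
Reciprocity: 29 ≡ 1 and 1073 ≡ 1 (mod 4), so (29/1073) = +(1073/29).
Reduce top mod 29: now compute (0/29).
Top reduces to 0: gcd > 1, so the symbol is 0.

0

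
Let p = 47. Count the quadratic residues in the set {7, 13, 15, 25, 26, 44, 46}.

2

(7/47) = +1 → QR.
(13/47) = -1 → non-residue.
(15/47) = -1 → non-residue.
(25/47) = +1 → QR.
(26/47) = -1 → non-residue.
(44/47) = -1 → non-residue.
(46/47) = -1 → non-residue.
Total quadratic residues among the 7: 2.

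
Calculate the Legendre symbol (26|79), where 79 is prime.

Pull out 2: since 79 ≡ 7 (mod 8), (2/79) = +1.
Reciprocity: 13 ≡ 1 and 79 ≡ 3 (mod 4), so (13/79) = +(79/13).
Reduce top mod 13: now compute (1/13).
Reached (1/13) = 1. Collecting the sign flips along the way, the symbol is +1.

1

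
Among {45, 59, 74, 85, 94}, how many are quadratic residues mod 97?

2

(45/97) = -1 → non-residue.
(59/97) = -1 → non-residue.
(74/97) = -1 → non-residue.
(85/97) = +1 → QR.
(94/97) = +1 → QR.
Total quadratic residues among the 5: 2.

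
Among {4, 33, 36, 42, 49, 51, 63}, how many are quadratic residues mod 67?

4

(4/67) = +1 → QR.
(33/67) = +1 → QR.
(36/67) = +1 → QR.
(42/67) = -1 → non-residue.
(49/67) = +1 → QR.
(51/67) = -1 → non-residue.
(63/67) = -1 → non-residue.
Total quadratic residues among the 7: 4.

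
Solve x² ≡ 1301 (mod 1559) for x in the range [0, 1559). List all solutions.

Since 1559 ≡ 3 (mod 4), a square root of 1301 is 1301^((1559+1)/4) = 1301^390 mod 1559.
Repeated squaring: 1301^2≡1086, 1301^4≡792, 1301^8≡546, 1301^16≡347, 1301^32≡366, 1301^64≡1441, 1301^128≡1452, 1301^256≡536 (mod 1559).
1301^390 = 1301^(256+128+4+2) ≡ 287 (mod 1559).
Check: 287² = 82369 ≡ 1301 (mod 1559). The two roots are 287 and 1272.

287, 1272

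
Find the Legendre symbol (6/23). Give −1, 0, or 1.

Euler's criterion: (6/23) ≡ 6^11 (mod 23).
6^2 ≡ 13 (mod 23)
6^4 ≡ 8 (mod 23)
6^8 ≡ 18 (mod 23)
6^11 = 6^(8+2+1) ≡ 1 (mod 23).
Result is 1, so (6/23) = 1.

1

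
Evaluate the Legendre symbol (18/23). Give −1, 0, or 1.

1

Euler's criterion: (18/23) ≡ 18^11 (mod 23).
18^2 ≡ 2 (mod 23)
18^4 ≡ 4 (mod 23)
18^8 ≡ 16 (mod 23)
18^11 = 18^(8+2+1) ≡ 1 (mod 23).
Result is 1, so (18/23) = 1.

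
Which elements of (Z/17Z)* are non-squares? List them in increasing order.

3, 5, 6, 7, 10, 11, 12, 14

Square k = 1,…,8 (k and 17−k give the same square):
1²=1, 2²=4, 3²=9, 4²=16, 5²≡8, 6²≡2, 7²≡15, 8²≡13 (mod 17).
The residues are {1, 2, 4, 8, 9, 13, 15, 16}; the non-residues are the remaining 8 nonzero classes.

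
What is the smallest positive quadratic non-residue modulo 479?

(2/479) = +1, so 2 is a residue.
(3/479) = +1, so 3 is a residue.
(4/479) = +1, so 4 is a residue.
(5/479) = +1, so 5 is a residue.
(6/479) = +1, so 6 is a residue.
(7/479) = +1, so 7 is a residue.
(8/479) = +1, so 8 is a residue.
(9/479) = +1, so 9 is a residue.
(10/479) = +1, so 10 is a residue.
(11/479) = +1, so 11 is a residue.
(12/479) = +1, so 12 is a residue.
(13/479) = −1, so 13 is the smallest positive non-residue mod 479.

13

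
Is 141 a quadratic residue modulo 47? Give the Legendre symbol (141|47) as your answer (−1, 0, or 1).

0

First reduce: 141 ≡ 0 (mod 47).
Top reduces to 0: gcd > 1, so the symbol is 0.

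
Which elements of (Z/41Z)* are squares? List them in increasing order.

1 2 4 5 8 9 10 16 18 20 21 23 25 31 32 33 36 37 39 40

Square k = 1,…,20 (k and 41−k give the same square):
1²=1, 2²=4, 3²=9, 4²=16, 5²=25, 6²=36, 7²≡8, 8²≡23, 9²≡40, 10²≡18, 11²≡39, 12²≡21, 13²≡5, 14²≡32, 15²≡20, 16²≡10, 17²≡2, 18²≡37, 19²≡33, 20²≡31 (mod 41).
So the quadratic residues mod 41 are {1, 2, 4, 5, 8, 9, 10, 16, 18, 20, 21, 23, 25, 31, 32, 33, 36, 37, 39, 40}.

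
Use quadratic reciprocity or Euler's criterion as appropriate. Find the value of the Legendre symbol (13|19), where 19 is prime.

Euler's criterion: (13/19) ≡ 13^9 (mod 19).
13^2 ≡ 17 (mod 19)
13^4 ≡ 4 (mod 19)
13^8 ≡ 16 (mod 19)
13^9 = 13^(8+1) ≡ 18 (mod 19).
Result is 18 ≡ −1, so (13/19) = −1.

-1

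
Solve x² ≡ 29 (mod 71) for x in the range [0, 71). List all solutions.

Since 71 ≡ 3 (mod 4), a square root of 29 is 29^((71+1)/4) = 29^18 mod 71.
Repeated squaring: 29^2≡60, 29^4≡50, 29^8≡15, 29^16≡12 (mod 71).
29^18 = 29^(16+2) ≡ 10 (mod 71).
Check: 10² = 100 ≡ 29 (mod 71). The two roots are 10 and 61.

10, 61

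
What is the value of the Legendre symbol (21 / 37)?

1

Euler's criterion: (21/37) ≡ 21^18 (mod 37).
21^2 ≡ 34 (mod 37)
21^4 ≡ 9 (mod 37)
21^8 ≡ 7 (mod 37)
21^16 ≡ 12 (mod 37)
21^18 = 21^(16+2) ≡ 1 (mod 37).
Result is 1, so (21/37) = 1.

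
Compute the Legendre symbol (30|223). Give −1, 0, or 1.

Euler's criterion: (30/223) ≡ 30^111 (mod 223).
30^2 ≡ 8 (mod 223)
30^4 ≡ 64 (mod 223)
30^8 ≡ 82 (mod 223)
30^16 ≡ 34 (mod 223)
30^32 ≡ 41 (mod 223)
30^64 ≡ 120 (mod 223)
30^111 = 30^(64+32+8+4+2+1) ≡ 1 (mod 223).
Result is 1, so (30/223) = 1.

1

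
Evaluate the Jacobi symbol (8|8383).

1

Pull out 2^3: since 8383 ≡ 7 (mod 8), (2/8383) = +1, so (2/8383)^3 = +1.
Reached (1/8383) = 1. Collecting the sign flips along the way, the symbol is +1.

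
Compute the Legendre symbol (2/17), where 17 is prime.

1

Pull out 2: since 17 ≡ 1 (mod 8), (2/17) = +1.
Reached (1/17) = 1. Collecting the sign flips along the way, the symbol is +1.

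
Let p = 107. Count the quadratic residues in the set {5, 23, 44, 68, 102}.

3

(5/107) = -1 → non-residue.
(23/107) = +1 → QR.
(44/107) = +1 → QR.
(68/107) = -1 → non-residue.
(102/107) = +1 → QR.
Total quadratic residues among the 5: 3.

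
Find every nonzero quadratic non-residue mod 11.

2,6,7,8,10

Square k = 1,…,5 (k and 11−k give the same square):
1²=1, 2²=4, 3²=9, 4²≡5, 5²≡3 (mod 11).
The residues are {1, 3, 4, 5, 9}; the non-residues are the remaining 5 nonzero classes.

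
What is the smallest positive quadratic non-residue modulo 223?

3

(2/223) = +1, so 2 is a residue.
(3/223) = −1, so 3 is the smallest positive non-residue mod 223.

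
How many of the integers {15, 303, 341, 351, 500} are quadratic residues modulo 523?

3

(15/523) = +1 → QR.
(303/523) = +1 → QR.
(341/523) = +1 → QR.
(351/523) = -1 → non-residue.
(500/523) = -1 → non-residue.
Total quadratic residues among the 5: 3.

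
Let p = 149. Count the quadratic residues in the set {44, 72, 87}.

(44/149) = -1 → non-residue.
(72/149) = -1 → non-residue.
(87/149) = -1 → non-residue.
Total quadratic residues among the 3: 0.

0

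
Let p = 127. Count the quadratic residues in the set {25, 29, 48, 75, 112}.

(25/127) = +1 → QR.
(29/127) = -1 → non-residue.
(48/127) = -1 → non-residue.
(75/127) = -1 → non-residue.
(112/127) = -1 → non-residue.
Total quadratic residues among the 5: 1.

1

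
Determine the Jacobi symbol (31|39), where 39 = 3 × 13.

-1

Reciprocity: 31 ≡ 3 and 39 ≡ 3 (mod 4), so (31/39) = −(39/31).
Reduce top mod 31: now compute (8/31).
Pull out 2^3: since 31 ≡ 7 (mod 8), (2/31) = +1, so (2/31)^3 = +1.
Reached (1/31) = 1. Collecting the sign flips along the way, the symbol is -1.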